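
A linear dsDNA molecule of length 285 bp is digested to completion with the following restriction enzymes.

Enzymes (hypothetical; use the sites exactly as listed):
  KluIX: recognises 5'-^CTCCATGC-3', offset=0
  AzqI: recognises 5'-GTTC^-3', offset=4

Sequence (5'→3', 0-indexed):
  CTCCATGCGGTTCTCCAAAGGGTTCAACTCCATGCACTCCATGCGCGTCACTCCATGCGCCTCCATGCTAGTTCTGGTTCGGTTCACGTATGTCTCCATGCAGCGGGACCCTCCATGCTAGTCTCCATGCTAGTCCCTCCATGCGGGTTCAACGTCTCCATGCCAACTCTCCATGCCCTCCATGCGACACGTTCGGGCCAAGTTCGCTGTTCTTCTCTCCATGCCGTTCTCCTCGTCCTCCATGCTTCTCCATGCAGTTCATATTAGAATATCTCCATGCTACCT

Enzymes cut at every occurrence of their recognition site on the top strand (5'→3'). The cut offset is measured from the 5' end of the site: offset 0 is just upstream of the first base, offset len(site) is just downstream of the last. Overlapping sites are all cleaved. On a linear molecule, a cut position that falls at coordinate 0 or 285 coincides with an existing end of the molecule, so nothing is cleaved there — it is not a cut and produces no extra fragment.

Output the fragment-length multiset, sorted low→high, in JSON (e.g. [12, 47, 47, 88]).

Scan for sites:
  KluIX CTCCATGC/0: at [0, 27, 36, 50, 60, 93, 110, 122, 136, 155, 168, 177, 216, 237, 247, 272] ⇒ [27, 36, 50, 60, 93, 110, 122, 136, 155, 168, 177, 216, 237, 247, 272] (position 0 is a terminus of the linear molecule — no cut)
  AzqI GTTC/4: at [9, 21, 70, 76, 81, 146, 190, 201, 208, 225, 256] ⇒ [13, 25, 74, 80, 85, 150, 194, 205, 212, 229, 260]

All cut coordinates (distinct, sorted): [13, 25, 27, 36, 50, 60, 74, 80, 85, 93, 110, 122, 136, 150, 155, 168, 177, 194, 205, 212, 216, 229, 237, 247, 260, 272]

Fragments:
  [0,13): 13 bp
  [13,25): 12 bp
  [25,27): 2 bp
  [27,36): 9 bp
  [36,50): 14 bp
  [50,60): 10 bp
  [60,74): 14 bp
  [74,80): 6 bp
  [80,85): 5 bp
  [85,93): 8 bp
  [93,110): 17 bp
  [110,122): 12 bp
  [122,136): 14 bp
  [136,150): 14 bp
  [150,155): 5 bp
  [155,168): 13 bp
  [168,177): 9 bp
  [177,194): 17 bp
  [194,205): 11 bp
  [205,212): 7 bp
  [212,216): 4 bp
  [216,229): 13 bp
  [229,237): 8 bp
  [237,247): 10 bp
  [247,260): 13 bp
  [260,272): 12 bp
  [272,285): 13 bp

[2,4,5,5,6,7,8,8,9,9,10,10,11,12,12,12,13,13,13,13,13,14,14,14,14,17,17]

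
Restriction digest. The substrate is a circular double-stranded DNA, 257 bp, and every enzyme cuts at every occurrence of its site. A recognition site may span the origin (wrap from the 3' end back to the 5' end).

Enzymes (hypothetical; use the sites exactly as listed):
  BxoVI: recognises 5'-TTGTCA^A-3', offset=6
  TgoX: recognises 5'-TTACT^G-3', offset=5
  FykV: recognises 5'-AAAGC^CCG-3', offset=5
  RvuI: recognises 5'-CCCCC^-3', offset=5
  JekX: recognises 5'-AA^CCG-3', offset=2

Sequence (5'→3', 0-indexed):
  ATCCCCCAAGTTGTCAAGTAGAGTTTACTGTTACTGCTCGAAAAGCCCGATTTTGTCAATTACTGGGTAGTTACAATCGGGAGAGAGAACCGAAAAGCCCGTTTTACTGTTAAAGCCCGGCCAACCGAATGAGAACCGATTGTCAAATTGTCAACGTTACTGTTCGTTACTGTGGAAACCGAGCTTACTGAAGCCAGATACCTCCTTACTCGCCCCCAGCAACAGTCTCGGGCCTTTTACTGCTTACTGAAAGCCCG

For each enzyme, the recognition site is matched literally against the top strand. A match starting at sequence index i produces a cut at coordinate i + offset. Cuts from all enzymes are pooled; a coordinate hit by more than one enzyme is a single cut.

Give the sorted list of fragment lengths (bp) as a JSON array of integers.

[6,6,6,7,7,8,8,8,8,9,9,10,10,10,10,11,11,11,12,13,24,25,28]

Site scan:
  BxoVI (TTGTCAA, off=6): starts [10, 52, 139, 147] → cuts [16, 58, 145, 153]
  TgoX (TTACTG, off=5): starts [24, 30, 59, 103, 156, 166, 184, 236, 243] → cuts [29, 35, 64, 108, 161, 171, 189, 241, 248]
  FykV (AAAGCCCG, off=5): starts [41, 93, 111, 249] → cuts [46, 98, 116, 254]
  RvuI (CCCCC, off=5): starts [2, 212] → cuts [7, 217]
  JekX (AACCG, off=2): starts [87, 122, 133, 176] → cuts [89, 124, 135, 178]

All cut coordinates (distinct, sorted): [7, 16, 29, 35, 46, 58, 64, 89, 98, 108, 116, 124, 135, 145, 153, 161, 171, 178, 189, 217, 241, 248, 254]

Fragment lengths:
  7→16: 9 bp
  16→29: 13 bp
  29→35: 6 bp
  35→46: 11 bp
  46→58: 12 bp
  58→64: 6 bp
  64→89: 25 bp
  89→98: 9 bp
  98→108: 10 bp
  108→116: 8 bp
  116→124: 8 bp
  124→135: 11 bp
  135→145: 10 bp
  145→153: 8 bp
  153→161: 8 bp
  161→171: 10 bp
  171→178: 7 bp
  178→189: 11 bp
  189→217: 28 bp
  217→241: 24 bp
  241→248: 7 bp
  248→254: 6 bp
  254→7 (wrap): 257-254+7 = 10 bp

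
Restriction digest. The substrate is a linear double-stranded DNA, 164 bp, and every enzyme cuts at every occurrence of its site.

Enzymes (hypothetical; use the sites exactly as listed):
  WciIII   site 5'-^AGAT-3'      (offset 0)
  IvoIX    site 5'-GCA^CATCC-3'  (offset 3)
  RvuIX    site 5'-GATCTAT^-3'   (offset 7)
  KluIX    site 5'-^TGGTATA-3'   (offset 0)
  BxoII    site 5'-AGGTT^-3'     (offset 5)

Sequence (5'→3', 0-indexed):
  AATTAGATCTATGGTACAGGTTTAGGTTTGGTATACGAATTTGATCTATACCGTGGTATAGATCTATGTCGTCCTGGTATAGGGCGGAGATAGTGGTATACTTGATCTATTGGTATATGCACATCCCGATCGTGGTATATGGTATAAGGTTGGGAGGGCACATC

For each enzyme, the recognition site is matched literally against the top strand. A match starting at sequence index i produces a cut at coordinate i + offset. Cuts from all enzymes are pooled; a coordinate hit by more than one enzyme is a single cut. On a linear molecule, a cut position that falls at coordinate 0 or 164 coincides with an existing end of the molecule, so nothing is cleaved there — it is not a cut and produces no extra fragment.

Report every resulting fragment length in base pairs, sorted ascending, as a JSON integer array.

[4,4,6,6,6,7,7,8,8,10,11,11,12,13,13,17,21]

Site scan:
  WciIII (AGAT, off=0): starts [4, 59, 87] → cuts [4, 59, 87]
  IvoIX (GCACATCC, off=3): starts [118] → cuts [121]
  RvuIX (GATCTAT, off=7): starts [5, 42, 60, 103] → cuts [12, 49, 67, 110]
  KluIX (TGGTATA, off=0): starts [28, 53, 74, 93, 110, 132, 139] → cuts [28, 53, 74, 93, 110, 132, 139]
  BxoII (AGGTT, off=5): starts [17, 23, 146] → cuts [22, 28, 151]

All cut coordinates (distinct, sorted): [4, 12, 22, 28, 49, 53, 59, 67, 74, 87, 93, 110, 121, 132, 139, 151]

Fragments:
  [0,4): 4 bp
  [4,12): 8 bp
  [12,22): 10 bp
  [22,28): 6 bp
  [28,49): 21 bp
  [49,53): 4 bp
  [53,59): 6 bp
  [59,67): 8 bp
  [67,74): 7 bp
  [74,87): 13 bp
  [87,93): 6 bp
  [93,110): 17 bp
  [110,121): 11 bp
  [121,132): 11 bp
  [132,139): 7 bp
  [139,151): 12 bp
  [151,164): 13 bp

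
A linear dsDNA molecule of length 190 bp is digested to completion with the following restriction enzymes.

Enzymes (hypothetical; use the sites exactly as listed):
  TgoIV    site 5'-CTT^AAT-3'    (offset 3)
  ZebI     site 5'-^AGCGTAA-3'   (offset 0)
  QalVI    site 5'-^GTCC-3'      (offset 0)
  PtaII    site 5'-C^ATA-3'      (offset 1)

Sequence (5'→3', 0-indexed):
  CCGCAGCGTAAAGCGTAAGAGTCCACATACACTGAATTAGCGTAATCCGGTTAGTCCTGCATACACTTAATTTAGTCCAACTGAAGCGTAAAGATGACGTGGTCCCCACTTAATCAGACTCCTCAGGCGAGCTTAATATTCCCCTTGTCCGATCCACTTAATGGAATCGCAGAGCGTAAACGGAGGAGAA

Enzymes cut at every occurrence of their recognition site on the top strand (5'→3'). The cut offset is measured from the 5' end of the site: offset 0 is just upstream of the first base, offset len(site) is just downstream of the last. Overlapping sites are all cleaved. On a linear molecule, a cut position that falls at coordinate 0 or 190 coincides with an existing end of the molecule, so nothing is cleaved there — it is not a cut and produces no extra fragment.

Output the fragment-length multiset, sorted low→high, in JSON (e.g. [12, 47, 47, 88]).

[4,6,6,7,7,8,9,10,10,12,12,13,13,15,17,18,23]

Scan for sites:
  TgoIV (CTTAAT, off=3): starts [65, 108, 131, 156] → cuts [68, 111, 134, 159]
  ZebI (AGCGTAA, off=0): starts [4, 11, 38, 84, 172] → cuts [4, 11, 38, 84, 172]
  QalVI (GTCC, off=0): starts [20, 53, 74, 101, 146] → cuts [20, 53, 74, 101, 146]
  PtaII (CATA, off=1): starts [25, 59] → cuts [26, 60]

Pooled cuts: [4, 11, 20, 26, 38, 53, 60, 68, 74, 84, 101, 111, 134, 146, 159, 172]

Fragments:
  [0,4): 4 bp
  [4,11): 7 bp
  [11,20): 9 bp
  [20,26): 6 bp
  [26,38): 12 bp
  [38,53): 15 bp
  [53,60): 7 bp
  [60,68): 8 bp
  [68,74): 6 bp
  [74,84): 10 bp
  [84,101): 17 bp
  [101,111): 10 bp
  [111,134): 23 bp
  [134,146): 12 bp
  [146,159): 13 bp
  [159,172): 13 bp
  [172,190): 18 bp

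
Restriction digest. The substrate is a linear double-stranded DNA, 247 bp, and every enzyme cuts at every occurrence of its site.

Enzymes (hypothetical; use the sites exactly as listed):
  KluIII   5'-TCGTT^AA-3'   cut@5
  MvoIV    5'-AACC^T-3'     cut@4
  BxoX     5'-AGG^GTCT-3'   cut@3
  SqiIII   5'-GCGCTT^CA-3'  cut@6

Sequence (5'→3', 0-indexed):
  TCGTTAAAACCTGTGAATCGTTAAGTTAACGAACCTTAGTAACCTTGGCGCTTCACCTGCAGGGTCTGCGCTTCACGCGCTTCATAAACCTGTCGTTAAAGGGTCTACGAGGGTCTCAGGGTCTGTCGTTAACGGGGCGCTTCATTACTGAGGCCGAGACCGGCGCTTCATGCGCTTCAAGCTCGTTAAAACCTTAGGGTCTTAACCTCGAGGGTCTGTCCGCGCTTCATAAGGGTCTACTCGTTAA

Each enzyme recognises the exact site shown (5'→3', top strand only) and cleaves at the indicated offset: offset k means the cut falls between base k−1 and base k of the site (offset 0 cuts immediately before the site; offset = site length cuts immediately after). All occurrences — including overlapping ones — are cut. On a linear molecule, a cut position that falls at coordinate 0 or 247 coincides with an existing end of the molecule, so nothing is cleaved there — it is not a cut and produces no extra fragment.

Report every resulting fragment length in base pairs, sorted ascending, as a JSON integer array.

Scan for sites:
  KluIII (TCGTTAA, off=5): starts [0, 17, 92, 125, 182, 240] → cuts [5, 22, 97, 130, 187, 245]
  MvoIV (AACCT, off=4): starts [7, 31, 40, 86, 189, 203] → cuts [11, 35, 44, 90, 193, 207]
  BxoX (AGGGTCT, off=3): starts [60, 99, 109, 117, 195, 210, 231] → cuts [63, 102, 112, 120, 198, 213, 234]
  SqiIII (GCGCTTCA, off=6): starts [47, 67, 76, 136, 162, 171, 221] → cuts [53, 73, 82, 142, 168, 177, 227]

All cut coordinates (distinct, sorted): [5, 11, 22, 35, 44, 53, 63, 73, 82, 90, 97, 102, 112, 120, 130, 142, 168, 177, 187, 193, 198, 207, 213, 227, 234, 245]

Fragment lengths:
  [0,5): 5 bp
  [5,11): 6 bp
  [11,22): 11 bp
  [22,35): 13 bp
  [35,44): 9 bp
  [44,53): 9 bp
  [53,63): 10 bp
  [63,73): 10 bp
  [73,82): 9 bp
  [82,90): 8 bp
  [90,97): 7 bp
  [97,102): 5 bp
  [102,112): 10 bp
  [112,120): 8 bp
  [120,130): 10 bp
  [130,142): 12 bp
  [142,168): 26 bp
  [168,177): 9 bp
  [177,187): 10 bp
  [187,193): 6 bp
  [193,198): 5 bp
  [198,207): 9 bp
  [207,213): 6 bp
  [213,227): 14 bp
  [227,234): 7 bp
  [234,245): 11 bp
  [245,247): 2 bp

[2,5,5,5,6,6,6,7,7,8,8,9,9,9,9,9,10,10,10,10,10,11,11,12,13,14,26]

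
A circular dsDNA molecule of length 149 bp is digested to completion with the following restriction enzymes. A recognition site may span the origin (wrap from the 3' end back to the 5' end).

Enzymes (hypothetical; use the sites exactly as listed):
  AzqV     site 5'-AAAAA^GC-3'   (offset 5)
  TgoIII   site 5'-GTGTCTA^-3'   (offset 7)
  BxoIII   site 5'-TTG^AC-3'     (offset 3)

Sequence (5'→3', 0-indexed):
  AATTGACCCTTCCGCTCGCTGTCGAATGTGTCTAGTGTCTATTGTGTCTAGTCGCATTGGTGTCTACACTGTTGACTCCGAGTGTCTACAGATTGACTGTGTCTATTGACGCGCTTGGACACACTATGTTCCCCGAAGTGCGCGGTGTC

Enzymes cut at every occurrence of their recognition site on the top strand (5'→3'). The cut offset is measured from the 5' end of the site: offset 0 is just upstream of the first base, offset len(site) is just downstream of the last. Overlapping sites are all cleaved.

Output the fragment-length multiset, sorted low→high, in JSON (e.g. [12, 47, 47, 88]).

Site scan:
  AzqV (AAAAAGC, off=5): no sites
  TgoIII (GTGTCTA, off=7): starts [27, 34, 43, 59, 81, 98] → cuts [34, 41, 50, 66, 88, 105]
  BxoIII (TTGAC, off=3): starts [2, 71, 92, 105] → cuts [5, 74, 95, 108]

All cut coordinates (distinct, sorted): [5, 34, 41, 50, 66, 74, 88, 95, 105, 108]

Fragment lengths:
  5→34: 29 bp
  34→41: 7 bp
  41→50: 9 bp
  50→66: 16 bp
  66→74: 8 bp
  74→88: 14 bp
  88→95: 7 bp
  95→105: 10 bp
  105→108: 3 bp
  108→5 (wrap): 149-108+5 = 46 bp

[3,7,7,8,9,10,14,16,29,46]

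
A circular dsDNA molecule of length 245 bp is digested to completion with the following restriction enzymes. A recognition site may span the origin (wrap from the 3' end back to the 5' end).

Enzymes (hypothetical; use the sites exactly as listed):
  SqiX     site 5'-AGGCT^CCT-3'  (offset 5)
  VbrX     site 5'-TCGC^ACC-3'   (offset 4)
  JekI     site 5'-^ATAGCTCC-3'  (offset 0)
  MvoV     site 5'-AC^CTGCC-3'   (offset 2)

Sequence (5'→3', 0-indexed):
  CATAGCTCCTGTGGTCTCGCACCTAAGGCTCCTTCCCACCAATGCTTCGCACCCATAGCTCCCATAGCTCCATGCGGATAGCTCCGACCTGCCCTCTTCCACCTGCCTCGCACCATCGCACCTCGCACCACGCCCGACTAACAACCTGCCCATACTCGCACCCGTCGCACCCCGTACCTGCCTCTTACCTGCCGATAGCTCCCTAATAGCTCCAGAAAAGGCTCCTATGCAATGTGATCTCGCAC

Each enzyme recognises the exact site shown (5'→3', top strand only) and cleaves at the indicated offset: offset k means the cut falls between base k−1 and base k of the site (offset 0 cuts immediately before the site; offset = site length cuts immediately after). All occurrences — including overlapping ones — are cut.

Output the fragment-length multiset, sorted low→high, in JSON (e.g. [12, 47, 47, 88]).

Site scan:
  SqiX (AGGCTCCT, off=5): starts [25, 218] → cuts [30, 223]
  VbrX (TCGCACC, off=4): starts [16, 46, 107, 115, 122, 155, 164, 239] → cuts [20, 50, 111, 119, 126, 159, 168, 243]
  JekI (ATAGCTCC, off=0): starts [1, 54, 63, 77, 194, 205] → cuts [1, 54, 63, 77, 194, 205]
  MvoV (ACCTGCC, off=2): starts [86, 100, 143, 175, 186] → cuts [88, 102, 145, 177, 188]

All cut coordinates (distinct, sorted): [1, 20, 30, 50, 54, 63, 77, 88, 102, 111, 119, 126, 145, 159, 168, 177, 188, 194, 205, 223, 243]

Fragment lengths:
  1→20: 19 bp
  20→30: 10 bp
  30→50: 20 bp
  50→54: 4 bp
  54→63: 9 bp
  63→77: 14 bp
  77→88: 11 bp
  88→102: 14 bp
  102→111: 9 bp
  111→119: 8 bp
  119→126: 7 bp
  126→145: 19 bp
  145→159: 14 bp
  159→168: 9 bp
  168→177: 9 bp
  177→188: 11 bp
  188→194: 6 bp
  194→205: 11 bp
  205→223: 18 bp
  223→243: 20 bp
  243→1 (wrap): 245-243+1 = 3 bp

[3,4,6,7,8,9,9,9,9,10,11,11,11,14,14,14,18,19,19,20,20]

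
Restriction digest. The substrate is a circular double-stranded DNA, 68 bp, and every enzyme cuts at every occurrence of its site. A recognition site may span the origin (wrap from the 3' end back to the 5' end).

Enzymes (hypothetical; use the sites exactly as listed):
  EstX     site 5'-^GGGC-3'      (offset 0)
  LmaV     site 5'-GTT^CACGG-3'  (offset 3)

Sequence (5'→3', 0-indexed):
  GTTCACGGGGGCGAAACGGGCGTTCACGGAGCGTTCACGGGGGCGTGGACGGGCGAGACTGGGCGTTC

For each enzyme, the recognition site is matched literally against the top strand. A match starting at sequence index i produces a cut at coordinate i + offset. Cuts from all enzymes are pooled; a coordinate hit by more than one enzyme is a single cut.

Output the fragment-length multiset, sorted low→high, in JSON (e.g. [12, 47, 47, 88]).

[5,5,7,9,10,10,11,11]

Site scan:
  EstX GGGC/0: at [8, 17, 40, 50, 60] ⇒ [8, 17, 40, 50, 60]
  LmaV GTTCACGG/3: at [0, 21, 32] ⇒ [3, 24, 35]

All cut coordinates (distinct, sorted): [3, 8, 17, 24, 35, 40, 50, 60]

Fragments:
  3→8: 5 bp
  8→17: 9 bp
  17→24: 7 bp
  24→35: 11 bp
  35→40: 5 bp
  40→50: 10 bp
  50→60: 10 bp
  60→3 (wrap): 68-60+3 = 11 bp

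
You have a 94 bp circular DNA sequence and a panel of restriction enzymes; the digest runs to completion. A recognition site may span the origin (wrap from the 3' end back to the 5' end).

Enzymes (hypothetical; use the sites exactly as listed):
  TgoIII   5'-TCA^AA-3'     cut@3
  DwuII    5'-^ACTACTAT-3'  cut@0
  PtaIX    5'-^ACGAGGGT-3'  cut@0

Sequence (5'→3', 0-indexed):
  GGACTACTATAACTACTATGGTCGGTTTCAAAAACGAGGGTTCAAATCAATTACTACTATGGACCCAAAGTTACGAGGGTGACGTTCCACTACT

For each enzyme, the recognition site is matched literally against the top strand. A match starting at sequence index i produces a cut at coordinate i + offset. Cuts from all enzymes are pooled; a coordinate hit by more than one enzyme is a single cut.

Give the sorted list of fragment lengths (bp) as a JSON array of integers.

Site scan:
  TgoIII TCAAA/3: at [27, 41] ⇒ [30, 44]
  DwuII ACTACTAT/0: at [2, 11, 52] ⇒ [2, 11, 52]
  PtaIX ACGAGGGT/0: at [33, 72] ⇒ [33, 72]

All cut coordinates (distinct, sorted): [2, 11, 30, 33, 44, 52, 72]

Fragments:
  2→11: 9 bp
  11→30: 19 bp
  30→33: 3 bp
  33→44: 11 bp
  44→52: 8 bp
  52→72: 20 bp
  72→2 (wrap): 94-72+2 = 24 bp

[3,8,9,11,19,20,24]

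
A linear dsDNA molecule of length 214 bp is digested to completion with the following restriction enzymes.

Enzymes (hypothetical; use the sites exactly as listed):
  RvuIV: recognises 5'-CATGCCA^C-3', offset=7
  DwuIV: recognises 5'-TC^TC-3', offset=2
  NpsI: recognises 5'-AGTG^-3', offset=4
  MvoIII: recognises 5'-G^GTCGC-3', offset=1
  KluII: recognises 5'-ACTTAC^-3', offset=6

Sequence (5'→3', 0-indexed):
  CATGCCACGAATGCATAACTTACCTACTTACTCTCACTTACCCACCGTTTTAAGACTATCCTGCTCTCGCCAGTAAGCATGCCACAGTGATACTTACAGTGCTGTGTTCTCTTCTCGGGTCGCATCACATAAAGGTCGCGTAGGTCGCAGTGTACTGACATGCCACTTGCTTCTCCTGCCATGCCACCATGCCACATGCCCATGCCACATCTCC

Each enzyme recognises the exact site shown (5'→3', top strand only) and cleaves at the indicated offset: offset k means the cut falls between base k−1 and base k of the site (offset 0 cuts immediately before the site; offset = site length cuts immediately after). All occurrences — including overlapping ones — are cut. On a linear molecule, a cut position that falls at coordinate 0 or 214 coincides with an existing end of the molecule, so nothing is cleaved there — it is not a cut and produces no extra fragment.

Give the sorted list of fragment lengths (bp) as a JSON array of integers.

[2,3,4,4,4,5,5,7,8,8,8,8,8,8,9,9,13,13,13,16,16,18,25]

Site scan:
  RvuIV (CATGCCAC, off=7): starts [0, 77, 158, 179, 187, 200] → cuts [7, 84, 165, 186, 194, 207]
  DwuIV (TCTC, off=2): starts [31, 64, 107, 112, 171, 209] → cuts [33, 66, 109, 114, 173, 211]
  NpsI (AGTG, off=4): starts [85, 97, 148] → cuts [89, 101, 152]
  MvoIII (GGTCGC, off=1): starts [117, 133, 142] → cuts [118, 134, 143]
  KluII (ACTTAC, off=6): starts [17, 25, 35, 91] → cuts [23, 31, 41, 97]

All cut coordinates (distinct, sorted): [7, 23, 31, 33, 41, 66, 84, 89, 97, 101, 109, 114, 118, 134, 143, 152, 165, 173, 186, 194, 207, 211]

Fragments:
  [0,7): 7 bp
  [7,23): 16 bp
  [23,31): 8 bp
  [31,33): 2 bp
  [33,41): 8 bp
  [41,66): 25 bp
  [66,84): 18 bp
  [84,89): 5 bp
  [89,97): 8 bp
  [97,101): 4 bp
  [101,109): 8 bp
  [109,114): 5 bp
  [114,118): 4 bp
  [118,134): 16 bp
  [134,143): 9 bp
  [143,152): 9 bp
  [152,165): 13 bp
  [165,173): 8 bp
  [173,186): 13 bp
  [186,194): 8 bp
  [194,207): 13 bp
  [207,211): 4 bp
  [211,214): 3 bp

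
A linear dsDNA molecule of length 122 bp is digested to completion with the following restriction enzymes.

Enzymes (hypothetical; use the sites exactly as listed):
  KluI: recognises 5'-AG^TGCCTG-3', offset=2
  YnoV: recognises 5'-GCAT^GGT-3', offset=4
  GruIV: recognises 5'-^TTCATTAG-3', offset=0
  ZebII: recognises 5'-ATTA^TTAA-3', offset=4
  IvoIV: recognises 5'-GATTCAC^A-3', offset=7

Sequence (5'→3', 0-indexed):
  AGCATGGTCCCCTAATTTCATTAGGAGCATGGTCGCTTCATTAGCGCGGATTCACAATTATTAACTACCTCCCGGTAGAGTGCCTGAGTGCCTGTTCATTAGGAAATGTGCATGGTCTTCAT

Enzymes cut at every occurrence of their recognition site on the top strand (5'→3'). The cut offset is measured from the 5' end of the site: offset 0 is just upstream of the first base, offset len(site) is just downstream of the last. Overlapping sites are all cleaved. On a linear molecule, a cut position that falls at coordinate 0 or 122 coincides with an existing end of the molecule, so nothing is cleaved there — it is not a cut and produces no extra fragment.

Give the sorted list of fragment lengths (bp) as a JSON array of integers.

Scan for sites:
  KluI AGTGCCTG/2: at [78, 86] ⇒ [80, 88]
  YnoV GCATGGT/4: at [1, 26, 109] ⇒ [5, 30, 113]
  GruIV TTCATTAG/0: at [16, 36, 94] ⇒ [16, 36, 94]
  ZebII ATTATTAA/4: at [56] ⇒ [60]
  IvoIV GATTCACA/7: at [48] ⇒ [55]

Pooled cuts: [5, 16, 30, 36, 55, 60, 80, 88, 94, 113]

Fragment lengths:
  [0,5): 5 bp
  [5,16): 11 bp
  [16,30): 14 bp
  [30,36): 6 bp
  [36,55): 19 bp
  [55,60): 5 bp
  [60,80): 20 bp
  [80,88): 8 bp
  [88,94): 6 bp
  [94,113): 19 bp
  [113,122): 9 bp

[5,5,6,6,8,9,11,14,19,19,20]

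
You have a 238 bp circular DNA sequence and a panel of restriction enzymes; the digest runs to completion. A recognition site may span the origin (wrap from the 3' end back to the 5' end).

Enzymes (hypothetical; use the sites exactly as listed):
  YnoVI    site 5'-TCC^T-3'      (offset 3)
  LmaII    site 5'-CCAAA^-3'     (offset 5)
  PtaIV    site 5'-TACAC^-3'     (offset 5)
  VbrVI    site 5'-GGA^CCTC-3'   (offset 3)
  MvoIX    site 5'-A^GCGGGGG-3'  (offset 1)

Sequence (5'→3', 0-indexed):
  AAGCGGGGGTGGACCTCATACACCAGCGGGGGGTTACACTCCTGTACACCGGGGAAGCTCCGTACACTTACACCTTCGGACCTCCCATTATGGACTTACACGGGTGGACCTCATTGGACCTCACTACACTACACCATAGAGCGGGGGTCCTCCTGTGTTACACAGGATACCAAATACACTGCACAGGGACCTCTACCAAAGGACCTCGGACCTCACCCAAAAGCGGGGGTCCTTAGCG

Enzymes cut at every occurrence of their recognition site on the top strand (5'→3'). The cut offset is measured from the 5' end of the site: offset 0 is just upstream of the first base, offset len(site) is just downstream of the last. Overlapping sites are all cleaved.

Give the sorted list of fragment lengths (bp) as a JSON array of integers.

Site scan:
  YnoVI (TCCT, off=3): starts [39, 147, 150, 229] → cuts [42, 150, 153, 232]
  LmaII (CCAAA, off=5): starts [169, 195, 216] → cuts [174, 200, 221]
  PtaIV (TACAC, off=5): starts [18, 34, 44, 62, 68, 96, 124, 129, 158, 174] → cuts [23, 39, 49, 67, 73, 101, 129, 134, 163, 179]
  VbrVI (GGACCTC, off=3): starts [10, 77, 105, 115, 186, 200, 207] → cuts [13, 80, 108, 118, 189, 203, 210]
  MvoIX (AGCGGGGG, off=1): starts [1, 24, 139, 221] → cuts [2, 25, 140, 222]

Pooled cuts: [2, 13, 23, 25, 39, 42, 49, 67, 73, 80, 101, 108, 118, 129, 134, 140, 150, 153, 163, 174, 179, 189, 200, 203, 210, 221, 222, 232]

Fragments:
  2→13: 11 bp
  13→23: 10 bp
  23→25: 2 bp
  25→39: 14 bp
  39→42: 3 bp
  42→49: 7 bp
  49→67: 18 bp
  67→73: 6 bp
  73→80: 7 bp
  80→101: 21 bp
  101→108: 7 bp
  108→118: 10 bp
  118→129: 11 bp
  129→134: 5 bp
  134→140: 6 bp
  140→150: 10 bp
  150→153: 3 bp
  153→163: 10 bp
  163→174: 11 bp
  174→179: 5 bp
  179→189: 10 bp
  189→200: 11 bp
  200→203: 3 bp
  203→210: 7 bp
  210→221: 11 bp
  221→222: 1 bp
  222→232: 10 bp
  232→2 (wrap): 238-232+2 = 8 bp

[1,2,3,3,3,5,5,6,6,7,7,7,7,8,10,10,10,10,10,10,11,11,11,11,11,14,18,21]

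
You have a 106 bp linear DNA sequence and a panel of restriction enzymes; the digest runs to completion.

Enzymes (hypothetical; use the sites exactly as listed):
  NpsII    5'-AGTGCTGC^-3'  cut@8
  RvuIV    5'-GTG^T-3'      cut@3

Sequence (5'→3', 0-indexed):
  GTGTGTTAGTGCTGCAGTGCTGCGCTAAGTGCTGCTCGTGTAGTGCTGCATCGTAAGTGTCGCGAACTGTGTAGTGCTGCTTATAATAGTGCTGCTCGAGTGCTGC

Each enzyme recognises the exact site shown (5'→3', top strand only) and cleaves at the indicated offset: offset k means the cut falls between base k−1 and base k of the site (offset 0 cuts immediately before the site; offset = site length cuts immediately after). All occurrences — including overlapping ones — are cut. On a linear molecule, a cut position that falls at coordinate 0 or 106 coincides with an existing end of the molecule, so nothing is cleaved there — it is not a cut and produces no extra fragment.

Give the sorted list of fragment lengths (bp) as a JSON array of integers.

Site scan:
  NpsII (AGTGCTGC, off=8): starts [7, 15, 27, 41, 72, 87, 98] → cuts [15, 23, 35, 49, 80, 95] (position 106 is a terminus of the linear molecule — no cut)
  RvuIV (GTGT, off=3): starts [0, 2, 37, 56, 68] → cuts [3, 5, 40, 59, 71]

Pooled cuts: [3, 5, 15, 23, 35, 40, 49, 59, 71, 80, 95]

Fragments:
  [0,3): 3 bp
  [3,5): 2 bp
  [5,15): 10 bp
  [15,23): 8 bp
  [23,35): 12 bp
  [35,40): 5 bp
  [40,49): 9 bp
  [49,59): 10 bp
  [59,71): 12 bp
  [71,80): 9 bp
  [80,95): 15 bp
  [95,106): 11 bp

[2,3,5,8,9,9,10,10,11,12,12,15]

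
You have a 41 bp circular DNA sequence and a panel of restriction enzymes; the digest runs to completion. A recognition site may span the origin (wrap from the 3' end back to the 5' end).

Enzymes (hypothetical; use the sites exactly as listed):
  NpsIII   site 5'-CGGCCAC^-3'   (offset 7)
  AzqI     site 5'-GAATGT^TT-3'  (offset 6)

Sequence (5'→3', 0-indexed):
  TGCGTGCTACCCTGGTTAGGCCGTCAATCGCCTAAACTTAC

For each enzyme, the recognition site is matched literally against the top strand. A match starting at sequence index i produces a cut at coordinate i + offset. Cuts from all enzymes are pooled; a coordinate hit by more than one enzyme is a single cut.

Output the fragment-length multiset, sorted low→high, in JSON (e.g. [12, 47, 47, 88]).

[41]

Site scan:
  NpsIII (CGGCCAC, off=7): no sites
  AzqI (GAATGTTT, off=6): no sites

All cut coordinates (distinct, sorted): ∅

Fragments:
  no cuts → one circular fragment of 41 bp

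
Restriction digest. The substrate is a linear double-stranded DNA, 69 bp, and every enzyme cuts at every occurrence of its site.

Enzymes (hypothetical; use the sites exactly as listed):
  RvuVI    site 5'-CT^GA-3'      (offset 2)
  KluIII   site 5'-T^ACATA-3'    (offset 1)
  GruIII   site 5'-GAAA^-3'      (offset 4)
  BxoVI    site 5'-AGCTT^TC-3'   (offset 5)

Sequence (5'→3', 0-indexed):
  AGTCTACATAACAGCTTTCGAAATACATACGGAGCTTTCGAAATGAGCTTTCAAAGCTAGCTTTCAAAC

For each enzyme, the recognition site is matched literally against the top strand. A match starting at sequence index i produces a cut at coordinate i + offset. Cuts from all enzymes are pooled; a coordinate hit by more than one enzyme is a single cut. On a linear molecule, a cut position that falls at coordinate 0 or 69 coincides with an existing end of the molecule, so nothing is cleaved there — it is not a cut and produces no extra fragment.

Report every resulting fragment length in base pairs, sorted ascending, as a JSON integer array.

Per-enzyme occurrences:
  RvuVI (CTGA, off=2): no sites
  KluIII (TACATA, off=1): starts [4, 23] → cuts [5, 24]
  GruIII (GAAA, off=4): starts [19, 39] → cuts [23, 43]
  BxoVI (AGCTTTC, off=5): starts [12, 32, 45, 58] → cuts [17, 37, 50, 63]

All cut coordinates (distinct, sorted): [5, 17, 23, 24, 37, 43, 50, 63]

Fragment lengths:
  [0,5): 5 bp
  [5,17): 12 bp
  [17,23): 6 bp
  [23,24): 1 bp
  [24,37): 13 bp
  [37,43): 6 bp
  [43,50): 7 bp
  [50,63): 13 bp
  [63,69): 6 bp

[1,5,6,6,6,7,12,13,13]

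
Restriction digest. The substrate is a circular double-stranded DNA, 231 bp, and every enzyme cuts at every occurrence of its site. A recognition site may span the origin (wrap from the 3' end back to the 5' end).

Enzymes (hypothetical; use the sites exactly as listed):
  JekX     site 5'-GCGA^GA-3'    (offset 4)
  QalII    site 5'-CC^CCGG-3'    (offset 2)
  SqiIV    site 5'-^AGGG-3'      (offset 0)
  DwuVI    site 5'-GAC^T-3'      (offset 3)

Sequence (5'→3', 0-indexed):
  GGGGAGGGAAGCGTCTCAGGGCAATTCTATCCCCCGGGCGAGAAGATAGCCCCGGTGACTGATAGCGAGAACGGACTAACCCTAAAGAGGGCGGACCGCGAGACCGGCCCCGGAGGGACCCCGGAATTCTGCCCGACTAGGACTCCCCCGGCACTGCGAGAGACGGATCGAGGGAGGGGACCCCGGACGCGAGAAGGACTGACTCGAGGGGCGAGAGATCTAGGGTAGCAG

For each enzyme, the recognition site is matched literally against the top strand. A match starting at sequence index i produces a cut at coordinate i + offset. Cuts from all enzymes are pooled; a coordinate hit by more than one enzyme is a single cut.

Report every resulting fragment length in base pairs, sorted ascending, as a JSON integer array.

[3,4,4,4,4,6,6,7,7,7,8,8,8,8,8,8,8,9,10,10,11,11,12,13,14,16,17]

Site scan:
  JekX (GCGAGA, off=4): starts [37, 64, 97, 155, 188, 210] → cuts [41, 68, 101, 159, 192, 214]
  QalII (CCCCGG, off=2): starts [31, 49, 107, 118, 145, 180] → cuts [33, 51, 109, 120, 147, 182]
  SqiIV (AGGG, off=0): starts [4, 17, 87, 113, 170, 174, 206, 221, 229] → cuts [4, 17, 87, 113, 170, 174, 206, 221, 229]
  DwuVI (GACT, off=3): starts [56, 73, 134, 140, 196, 200] → cuts [59, 76, 137, 143, 199, 203]

Pooled cuts: [4, 17, 33, 41, 51, 59, 68, 76, 87, 101, 109, 113, 120, 137, 143, 147, 159, 170, 174, 182, 192, 199, 203, 206, 214, 221, 229]

Fragments:
  4→17: 13 bp
  17→33: 16 bp
  33→41: 8 bp
  41→51: 10 bp
  51→59: 8 bp
  59→68: 9 bp
  68→76: 8 bp
  76→87: 11 bp
  87→101: 14 bp
  101→109: 8 bp
  109→113: 4 bp
  113→120: 7 bp
  120→137: 17 bp
  137→143: 6 bp
  143→147: 4 bp
  147→159: 12 bp
  159→170: 11 bp
  170→174: 4 bp
  174→182: 8 bp
  182→192: 10 bp
  192→199: 7 bp
  199→203: 4 bp
  203→206: 3 bp
  206→214: 8 bp
  214→221: 7 bp
  221→229: 8 bp
  229→4 (wrap): 231-229+4 = 6 bp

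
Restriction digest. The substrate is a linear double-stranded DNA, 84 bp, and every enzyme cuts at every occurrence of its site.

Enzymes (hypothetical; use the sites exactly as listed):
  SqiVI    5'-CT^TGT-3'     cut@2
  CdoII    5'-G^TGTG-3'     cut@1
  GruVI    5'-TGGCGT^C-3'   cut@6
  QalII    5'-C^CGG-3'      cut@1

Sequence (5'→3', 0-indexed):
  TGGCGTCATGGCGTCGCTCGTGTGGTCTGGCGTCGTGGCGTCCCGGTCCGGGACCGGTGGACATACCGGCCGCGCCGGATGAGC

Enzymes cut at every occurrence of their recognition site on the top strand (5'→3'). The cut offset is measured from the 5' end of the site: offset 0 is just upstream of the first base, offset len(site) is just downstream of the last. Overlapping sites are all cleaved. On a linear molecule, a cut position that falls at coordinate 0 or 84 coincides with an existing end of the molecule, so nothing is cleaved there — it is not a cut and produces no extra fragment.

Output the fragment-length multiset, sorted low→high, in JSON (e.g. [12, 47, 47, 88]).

Scan for sites:
  SqiVI (CTTGT, off=2): no sites
  CdoII GTGTG/1: at [19] ⇒ [20]
  GruVI TGGCGTC/6: at [0, 8, 27, 35] ⇒ [6, 14, 33, 41]
  QalII CCGG/1: at [42, 47, 53, 65, 74] ⇒ [43, 48, 54, 66, 75]

Pooled cuts: [6, 14, 20, 33, 41, 43, 48, 54, 66, 75]

Fragments:
  [0,6): 6 bp
  [6,14): 8 bp
  [14,20): 6 bp
  [20,33): 13 bp
  [33,41): 8 bp
  [41,43): 2 bp
  [43,48): 5 bp
  [48,54): 6 bp
  [54,66): 12 bp
  [66,75): 9 bp
  [75,84): 9 bp

[2,5,6,6,6,8,8,9,9,12,13]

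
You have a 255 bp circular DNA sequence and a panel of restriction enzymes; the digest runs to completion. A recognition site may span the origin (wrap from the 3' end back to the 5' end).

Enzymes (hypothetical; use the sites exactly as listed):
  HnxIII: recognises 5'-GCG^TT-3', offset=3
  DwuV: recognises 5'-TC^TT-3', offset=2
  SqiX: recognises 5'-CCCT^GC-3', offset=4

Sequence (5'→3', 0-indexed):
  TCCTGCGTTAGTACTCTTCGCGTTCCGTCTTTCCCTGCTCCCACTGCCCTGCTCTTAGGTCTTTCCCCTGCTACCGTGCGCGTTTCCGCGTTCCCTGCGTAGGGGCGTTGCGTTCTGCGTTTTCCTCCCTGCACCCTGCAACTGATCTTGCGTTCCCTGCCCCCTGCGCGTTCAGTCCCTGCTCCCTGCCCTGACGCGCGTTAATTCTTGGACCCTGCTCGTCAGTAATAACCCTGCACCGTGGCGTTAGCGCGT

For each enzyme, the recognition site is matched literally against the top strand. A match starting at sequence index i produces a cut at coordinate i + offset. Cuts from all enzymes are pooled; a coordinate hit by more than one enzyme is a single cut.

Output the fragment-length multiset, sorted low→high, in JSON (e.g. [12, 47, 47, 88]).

[4,5,5,5,6,6,6,7,7,7,7,7,7,7,7,8,8,8,8,9,9,10,10,11,11,11,13,13,14,19]

Scan for sites:
  HnxIII GCGTT/3: at [4, 19, 79, 87, 104, 109, 116, 149, 167, 197, 243, 251] ⇒ [7, 22, 82, 90, 107, 112, 119, 152, 170, 200, 246, 254]
  DwuV TCTT/2: at [14, 27, 52, 59, 145, 205] ⇒ [16, 29, 54, 61, 147, 207]
  SqiX CCCTGC/4: at [32, 46, 65, 92, 126, 133, 154, 161, 176, 183, 212, 231] ⇒ [36, 50, 69, 96, 130, 137, 158, 165, 180, 187, 216, 235]

Pooled cuts: [7, 16, 22, 29, 36, 50, 54, 61, 69, 82, 90, 96, 107, 112, 119, 130, 137, 147, 152, 158, 165, 170, 180, 187, 200, 207, 216, 235, 246, 254]

Fragments:
  7→16: 9 bp
  16→22: 6 bp
  22→29: 7 bp
  29→36: 7 bp
  36→50: 14 bp
  50→54: 4 bp
  54→61: 7 bp
  61→69: 8 bp
  69→82: 13 bp
  82→90: 8 bp
  90→96: 6 bp
  96→107: 11 bp
  107→112: 5 bp
  112→119: 7 bp
  119→130: 11 bp
  130→137: 7 bp
  137→147: 10 bp
  147→152: 5 bp
  152→158: 6 bp
  158→165: 7 bp
  165→170: 5 bp
  170→180: 10 bp
  180→187: 7 bp
  187→200: 13 bp
  200→207: 7 bp
  207→216: 9 bp
  216→235: 19 bp
  235→246: 11 bp
  246→254: 8 bp
  254→7 (wrap): 255-254+7 = 8 bp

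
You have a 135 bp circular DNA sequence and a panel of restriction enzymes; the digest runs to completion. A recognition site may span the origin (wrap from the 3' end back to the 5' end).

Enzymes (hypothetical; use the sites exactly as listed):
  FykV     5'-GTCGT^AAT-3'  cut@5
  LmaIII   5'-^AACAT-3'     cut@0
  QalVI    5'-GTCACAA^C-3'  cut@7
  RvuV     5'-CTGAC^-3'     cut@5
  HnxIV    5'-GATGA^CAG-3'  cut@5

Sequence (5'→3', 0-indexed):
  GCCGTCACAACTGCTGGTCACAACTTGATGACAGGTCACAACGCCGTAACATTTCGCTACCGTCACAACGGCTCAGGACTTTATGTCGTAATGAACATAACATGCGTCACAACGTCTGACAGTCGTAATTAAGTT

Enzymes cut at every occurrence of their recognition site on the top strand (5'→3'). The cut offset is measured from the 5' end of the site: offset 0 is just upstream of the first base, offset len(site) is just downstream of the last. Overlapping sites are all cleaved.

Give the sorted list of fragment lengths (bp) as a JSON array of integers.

[4,5,6,6,8,8,10,13,14,19,21,21]

Per-enzyme occurrences:
  FykV (GTCGTAAT, off=5): starts [84, 121] → cuts [89, 126]
  LmaIII (AACAT, off=0): starts [47, 93, 98] → cuts [47, 93, 98]
  QalVI (GTCACAAC, off=7): starts [3, 16, 34, 61, 105] → cuts [10, 23, 41, 68, 112]
  RvuV (CTGAC, off=5): starts [115] → cuts [120]
  HnxIV (GATGACAG, off=5): starts [26] → cuts [31]

Pooled cuts: [10, 23, 31, 41, 47, 68, 89, 93, 98, 112, 120, 126]

Fragments:
  10→23: 13 bp
  23→31: 8 bp
  31→41: 10 bp
  41→47: 6 bp
  47→68: 21 bp
  68→89: 21 bp
  89→93: 4 bp
  93→98: 5 bp
  98→112: 14 bp
  112→120: 8 bp
  120→126: 6 bp
  126→10 (wrap): 135-126+10 = 19 bp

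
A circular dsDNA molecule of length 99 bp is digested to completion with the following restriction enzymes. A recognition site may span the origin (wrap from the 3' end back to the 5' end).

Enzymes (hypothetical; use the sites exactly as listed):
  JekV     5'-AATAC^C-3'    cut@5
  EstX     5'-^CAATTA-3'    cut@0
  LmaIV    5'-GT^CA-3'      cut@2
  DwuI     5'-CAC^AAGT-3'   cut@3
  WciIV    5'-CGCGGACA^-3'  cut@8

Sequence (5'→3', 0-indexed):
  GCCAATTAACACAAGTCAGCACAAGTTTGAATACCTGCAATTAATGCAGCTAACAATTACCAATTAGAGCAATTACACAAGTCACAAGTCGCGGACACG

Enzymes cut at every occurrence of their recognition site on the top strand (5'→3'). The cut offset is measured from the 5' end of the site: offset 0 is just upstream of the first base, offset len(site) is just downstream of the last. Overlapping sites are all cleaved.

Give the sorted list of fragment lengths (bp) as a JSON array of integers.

[3,3,4,4,4,6,7,9,9,10,12,12,16]

Per-enzyme occurrences:
  JekV AATACC/5: at [29] ⇒ [34]
  EstX CAATTA/0: at [2, 37, 53, 60, 69] ⇒ [2, 37, 53, 60, 69]
  LmaIV GTCA/2: at [14, 80] ⇒ [16, 82]
  DwuI CACAAGT/3: at [9, 19, 75, 82] ⇒ [12, 22, 78, 85]
  WciIV CGCGGACA/8: at [89] ⇒ [97]

Pooled cuts: [2, 12, 16, 22, 34, 37, 53, 60, 69, 78, 82, 85, 97]

Fragment lengths:
  2→12: 10 bp
  12→16: 4 bp
  16→22: 6 bp
  22→34: 12 bp
  34→37: 3 bp
  37→53: 16 bp
  53→60: 7 bp
  60→69: 9 bp
  69→78: 9 bp
  78→82: 4 bp
  82→85: 3 bp
  85→97: 12 bp
  97→2 (wrap): 99-97+2 = 4 bp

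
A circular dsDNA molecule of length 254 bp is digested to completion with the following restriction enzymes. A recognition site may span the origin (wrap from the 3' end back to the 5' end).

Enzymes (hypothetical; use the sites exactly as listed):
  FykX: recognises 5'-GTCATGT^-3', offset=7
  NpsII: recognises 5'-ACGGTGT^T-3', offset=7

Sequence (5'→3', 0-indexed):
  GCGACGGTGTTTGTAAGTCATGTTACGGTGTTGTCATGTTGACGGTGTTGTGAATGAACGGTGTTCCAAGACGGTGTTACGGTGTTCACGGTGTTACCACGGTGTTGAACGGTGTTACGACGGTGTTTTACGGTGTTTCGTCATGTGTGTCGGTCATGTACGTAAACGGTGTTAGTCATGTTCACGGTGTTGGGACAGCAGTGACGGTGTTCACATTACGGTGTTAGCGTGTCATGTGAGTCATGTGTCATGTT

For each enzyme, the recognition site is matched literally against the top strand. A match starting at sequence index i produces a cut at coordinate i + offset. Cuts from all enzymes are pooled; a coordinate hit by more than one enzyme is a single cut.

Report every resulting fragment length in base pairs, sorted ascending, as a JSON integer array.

[7,8,8,8,9,9,9,9,9,10,10,10,11,11,11,13,13,13,13,13,14,16,20]

Scan for sites:
  FykX GTCATGT/7: at [16, 32, 139, 152, 174, 230, 239, 246] ⇒ [23, 39, 146, 159, 181, 237, 246, 253]
  NpsII ACGGTGTT/7: at [3, 24, 41, 57, 70, 78, 87, 98, 108, 119, 129, 165, 183, 203, 217] ⇒ [10, 31, 48, 64, 77, 85, 94, 105, 115, 126, 136, 172, 190, 210, 224]

All cut coordinates (distinct, sorted): [10, 23, 31, 39, 48, 64, 77, 85, 94, 105, 115, 126, 136, 146, 159, 172, 181, 190, 210, 224, 237, 246, 253]

Fragments:
  10→23: 13 bp
  23→31: 8 bp
  31→39: 8 bp
  39→48: 9 bp
  48→64: 16 bp
  64→77: 13 bp
  77→85: 8 bp
  85→94: 9 bp
  94→105: 11 bp
  105→115: 10 bp
  115→126: 11 bp
  126→136: 10 bp
  136→146: 10 bp
  146→159: 13 bp
  159→172: 13 bp
  172→181: 9 bp
  181→190: 9 bp
  190→210: 20 bp
  210→224: 14 bp
  224→237: 13 bp
  237→246: 9 bp
  246→253: 7 bp
  253→10 (wrap): 254-253+10 = 11 bp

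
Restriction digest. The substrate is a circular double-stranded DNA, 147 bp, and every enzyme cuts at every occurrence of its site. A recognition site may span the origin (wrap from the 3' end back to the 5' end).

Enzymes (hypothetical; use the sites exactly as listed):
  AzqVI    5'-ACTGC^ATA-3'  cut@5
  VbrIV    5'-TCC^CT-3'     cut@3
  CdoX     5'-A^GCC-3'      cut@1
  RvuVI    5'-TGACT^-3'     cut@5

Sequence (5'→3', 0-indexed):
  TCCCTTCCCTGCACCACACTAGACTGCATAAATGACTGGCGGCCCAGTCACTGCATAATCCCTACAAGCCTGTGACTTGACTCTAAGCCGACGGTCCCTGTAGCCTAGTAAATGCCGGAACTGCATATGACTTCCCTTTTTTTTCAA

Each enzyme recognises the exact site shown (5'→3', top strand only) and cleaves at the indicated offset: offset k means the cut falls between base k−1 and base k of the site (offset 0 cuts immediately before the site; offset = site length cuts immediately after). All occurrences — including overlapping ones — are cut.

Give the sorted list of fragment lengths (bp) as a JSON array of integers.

Per-enzyme occurrences:
  AzqVI (ACTGCATA, off=5): starts [22, 49, 119] → cuts [27, 54, 124]
  VbrIV (TCCCT, off=3): starts [0, 5, 58, 94, 132] → cuts [3, 8, 61, 97, 135]
  CdoX (AGCC, off=1): starts [66, 85, 101] → cuts [67, 86, 102]
  RvuVI (TGACT, off=5): starts [32, 72, 77, 127] → cuts [37, 77, 82, 132]

Pooled cuts: [3, 8, 27, 37, 54, 61, 67, 77, 82, 86, 97, 102, 124, 132, 135]

Fragment lengths:
  3→8: 5 bp
  8→27: 19 bp
  27→37: 10 bp
  37→54: 17 bp
  54→61: 7 bp
  61→67: 6 bp
  67→77: 10 bp
  77→82: 5 bp
  82→86: 4 bp
  86→97: 11 bp
  97→102: 5 bp
  102→124: 22 bp
  124→132: 8 bp
  132→135: 3 bp
  135→3 (wrap): 147-135+3 = 15 bp

[3,4,5,5,5,6,7,8,10,10,11,15,17,19,22]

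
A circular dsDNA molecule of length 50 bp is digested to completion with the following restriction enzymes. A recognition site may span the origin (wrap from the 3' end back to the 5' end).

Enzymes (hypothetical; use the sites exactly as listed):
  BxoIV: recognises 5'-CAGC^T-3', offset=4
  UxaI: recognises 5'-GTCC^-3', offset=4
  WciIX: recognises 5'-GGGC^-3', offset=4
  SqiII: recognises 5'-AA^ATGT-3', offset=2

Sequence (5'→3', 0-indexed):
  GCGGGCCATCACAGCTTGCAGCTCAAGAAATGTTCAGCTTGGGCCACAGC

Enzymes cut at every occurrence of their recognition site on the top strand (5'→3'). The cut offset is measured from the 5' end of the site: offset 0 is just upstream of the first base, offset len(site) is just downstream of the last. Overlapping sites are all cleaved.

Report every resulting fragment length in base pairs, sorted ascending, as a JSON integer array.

[6,7,7,9,9,12]

Site scan:
  BxoIV (CAGCT, off=4): starts [11, 18, 34] → cuts [15, 22, 38]
  UxaI (GTCC, off=4): no sites
  WciIX (GGGC, off=4): starts [2, 40] → cuts [6, 44]
  SqiII (AAATGT, off=2): starts [27] → cuts [29]

All cut coordinates (distinct, sorted): [6, 15, 22, 29, 38, 44]

Fragments:
  6→15: 9 bp
  15→22: 7 bp
  22→29: 7 bp
  29→38: 9 bp
  38→44: 6 bp
  44→6 (wrap): 50-44+6 = 12 bp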